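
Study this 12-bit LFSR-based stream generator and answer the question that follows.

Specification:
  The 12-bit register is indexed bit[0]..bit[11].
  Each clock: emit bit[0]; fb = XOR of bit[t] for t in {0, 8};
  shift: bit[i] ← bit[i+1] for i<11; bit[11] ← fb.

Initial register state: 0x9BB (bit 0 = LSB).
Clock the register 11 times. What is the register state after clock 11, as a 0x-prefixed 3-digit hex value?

reg_0 = 0x9BB
clock 1: out=1, reg = 0x4DD
clock 2: out=1, reg = 0xA6E
clock 3: out=0, reg = 0x537
clock 4: out=1, reg = 0x29B
clock 5: out=1, reg = 0x94D
clock 6: out=1, reg = 0x4A6
clock 7: out=0, reg = 0x253
clock 8: out=1, reg = 0x929
clock 9: out=1, reg = 0x494
clock 10: out=0, reg = 0x24A
clock 11: out=0, reg = 0x125

0x125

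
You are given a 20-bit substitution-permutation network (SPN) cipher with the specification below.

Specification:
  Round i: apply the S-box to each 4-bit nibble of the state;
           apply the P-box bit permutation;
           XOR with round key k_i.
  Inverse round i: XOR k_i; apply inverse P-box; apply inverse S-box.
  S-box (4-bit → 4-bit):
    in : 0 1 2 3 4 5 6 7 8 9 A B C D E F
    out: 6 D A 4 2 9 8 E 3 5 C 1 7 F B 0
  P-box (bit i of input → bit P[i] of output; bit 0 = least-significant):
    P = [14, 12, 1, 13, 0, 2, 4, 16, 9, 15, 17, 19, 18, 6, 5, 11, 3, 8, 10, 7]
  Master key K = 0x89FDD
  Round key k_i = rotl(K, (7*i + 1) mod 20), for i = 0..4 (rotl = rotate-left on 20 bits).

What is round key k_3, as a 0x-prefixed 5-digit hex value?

K = 0x89FDD
k_0 = rotl(K, (7*0+1) mod 20) = rotl(K, 1) = 0x13FBB
k_1 = rotl(K, (7*1+1) mod 20) = rotl(K, 8) = 0xFDD89
k_2 = rotl(K, (7*2+1) mod 20) = rotl(K, 15) = 0xEC4FE
k_3 = rotl(K, (7*3+1) mod 20) = rotl(K, 2) = 0x27F76

0x27F76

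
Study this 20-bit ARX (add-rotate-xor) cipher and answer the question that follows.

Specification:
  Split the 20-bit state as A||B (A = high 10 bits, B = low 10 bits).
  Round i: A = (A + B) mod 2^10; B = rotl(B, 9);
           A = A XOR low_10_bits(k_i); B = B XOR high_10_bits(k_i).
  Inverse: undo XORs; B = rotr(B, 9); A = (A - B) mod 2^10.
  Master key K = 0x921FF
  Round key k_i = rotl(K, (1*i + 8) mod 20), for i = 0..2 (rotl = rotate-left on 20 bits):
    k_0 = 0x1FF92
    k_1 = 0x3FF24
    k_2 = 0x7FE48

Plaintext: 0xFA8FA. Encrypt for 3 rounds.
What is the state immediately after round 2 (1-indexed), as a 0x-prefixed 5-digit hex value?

0x170FE

s_0 = plaintext = 0xFA8FA
s_1 = Round(s_0, k_0) = 0xDD802
s_2 = Round(s_1, k_1) = 0x170FE
s_3 = Round(s_2, k_2) = 0xC4980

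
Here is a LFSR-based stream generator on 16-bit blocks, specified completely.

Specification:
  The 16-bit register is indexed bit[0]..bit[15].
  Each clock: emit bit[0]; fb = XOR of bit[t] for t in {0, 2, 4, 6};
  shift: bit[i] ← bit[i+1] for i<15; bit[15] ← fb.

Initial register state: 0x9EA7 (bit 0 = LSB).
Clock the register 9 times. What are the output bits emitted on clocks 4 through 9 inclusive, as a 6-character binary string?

001010

reg_0 = 0x9EA7
clock 1: out=1, reg = 0x4F53
clock 2: out=1, reg = 0xA7A9
clock 3: out=1, reg = 0xD3D4
clock 4: out=0, reg = 0xE9EA
clock 5: out=0, reg = 0xF4F5
clock 6: out=1, reg = 0x7A7A
clock 7: out=0, reg = 0x3D3D
clock 8: out=1, reg = 0x9E9E
clock 9: out=0, reg = 0x4F4F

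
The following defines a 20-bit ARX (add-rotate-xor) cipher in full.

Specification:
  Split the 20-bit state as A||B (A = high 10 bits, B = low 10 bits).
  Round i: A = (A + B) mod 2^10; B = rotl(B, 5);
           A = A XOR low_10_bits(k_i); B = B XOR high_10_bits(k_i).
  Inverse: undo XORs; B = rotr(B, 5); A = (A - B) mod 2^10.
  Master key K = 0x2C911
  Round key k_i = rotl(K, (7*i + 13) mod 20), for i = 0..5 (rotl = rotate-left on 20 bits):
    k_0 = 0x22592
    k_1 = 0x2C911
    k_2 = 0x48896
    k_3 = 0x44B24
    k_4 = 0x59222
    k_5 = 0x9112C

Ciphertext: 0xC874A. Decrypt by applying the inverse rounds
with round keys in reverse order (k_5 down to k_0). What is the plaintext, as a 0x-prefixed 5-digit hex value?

s_0 = ciphertext = 0xC874A
s_1 = InvRound(s_0, k_5) = 0x115C8
s_2 = InvRound(s_1, k_4) = 0x38985
s_3 = InvRound(s_2, k_3) = 0x38AE4
s_4 = InvRound(s_3, k_2) = 0xE58DE
s_5 = InvRound(s_4, k_1) = 0x41183
s_6 = InvRound(s_5, k_0) = 0xD3948

0xD3948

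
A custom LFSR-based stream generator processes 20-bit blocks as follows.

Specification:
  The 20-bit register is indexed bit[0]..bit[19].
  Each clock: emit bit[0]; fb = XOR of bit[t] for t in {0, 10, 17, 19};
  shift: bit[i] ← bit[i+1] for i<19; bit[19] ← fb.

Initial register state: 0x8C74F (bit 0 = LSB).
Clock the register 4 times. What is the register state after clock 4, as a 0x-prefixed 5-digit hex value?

reg_0 = 0x8C74F
clock 1: out=1, reg = 0xC63A7
clock 2: out=1, reg = 0x631D3
clock 3: out=1, reg = 0x318E9
clock 4: out=1, reg = 0x18C74

0x18C74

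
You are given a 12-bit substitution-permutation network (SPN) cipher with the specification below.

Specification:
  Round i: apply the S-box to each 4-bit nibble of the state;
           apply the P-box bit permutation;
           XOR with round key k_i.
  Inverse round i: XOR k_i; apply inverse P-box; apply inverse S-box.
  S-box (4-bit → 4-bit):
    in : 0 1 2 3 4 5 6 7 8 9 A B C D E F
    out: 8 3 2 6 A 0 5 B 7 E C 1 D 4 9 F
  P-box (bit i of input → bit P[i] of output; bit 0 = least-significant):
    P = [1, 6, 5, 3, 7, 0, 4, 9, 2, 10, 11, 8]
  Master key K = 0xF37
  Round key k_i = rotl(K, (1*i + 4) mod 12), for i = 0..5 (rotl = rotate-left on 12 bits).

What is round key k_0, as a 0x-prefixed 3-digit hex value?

0x37F

K = 0xF37
k_0 = rotl(K, (1*0+4) mod 12) = rotl(K, 4) = 0x37F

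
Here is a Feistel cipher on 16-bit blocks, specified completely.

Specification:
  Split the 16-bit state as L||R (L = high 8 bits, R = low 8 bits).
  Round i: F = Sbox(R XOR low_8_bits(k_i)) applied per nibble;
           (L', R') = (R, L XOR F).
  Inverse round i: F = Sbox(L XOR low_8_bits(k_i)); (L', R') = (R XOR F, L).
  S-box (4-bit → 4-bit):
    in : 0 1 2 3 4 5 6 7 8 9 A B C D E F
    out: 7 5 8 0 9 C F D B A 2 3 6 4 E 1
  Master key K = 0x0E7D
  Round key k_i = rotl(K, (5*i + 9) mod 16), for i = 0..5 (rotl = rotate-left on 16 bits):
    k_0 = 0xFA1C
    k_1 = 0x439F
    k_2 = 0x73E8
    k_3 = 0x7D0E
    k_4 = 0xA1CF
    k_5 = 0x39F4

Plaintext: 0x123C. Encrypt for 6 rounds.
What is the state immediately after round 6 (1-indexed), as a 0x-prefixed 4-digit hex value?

0x81AB

s_0 = plaintext = 0x123C
s_1 = Round(s_0, k_0) = 0x3C95
s_2 = Round(s_1, k_1) = 0x954E
s_3 = Round(s_2, k_2) = 0x4EBA
s_4 = Round(s_3, k_3) = 0xBA77
s_5 = Round(s_4, k_4) = 0x7781
s_6 = Round(s_5, k_5) = 0x81AB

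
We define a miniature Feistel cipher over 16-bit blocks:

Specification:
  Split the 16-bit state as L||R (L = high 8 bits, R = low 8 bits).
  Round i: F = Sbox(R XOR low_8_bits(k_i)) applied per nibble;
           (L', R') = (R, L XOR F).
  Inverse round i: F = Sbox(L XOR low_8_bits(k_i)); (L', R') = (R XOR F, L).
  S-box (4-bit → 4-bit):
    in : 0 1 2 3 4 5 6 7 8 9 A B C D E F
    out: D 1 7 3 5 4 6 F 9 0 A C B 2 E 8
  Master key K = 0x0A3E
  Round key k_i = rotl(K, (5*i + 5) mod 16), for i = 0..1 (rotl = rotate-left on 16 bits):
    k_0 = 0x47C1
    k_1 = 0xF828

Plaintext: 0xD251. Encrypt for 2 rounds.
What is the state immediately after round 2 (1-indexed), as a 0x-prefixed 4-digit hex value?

0xDFDE

s_0 = plaintext = 0xD251
s_1 = Round(s_0, k_0) = 0x51DF
s_2 = Round(s_1, k_1) = 0xDFDE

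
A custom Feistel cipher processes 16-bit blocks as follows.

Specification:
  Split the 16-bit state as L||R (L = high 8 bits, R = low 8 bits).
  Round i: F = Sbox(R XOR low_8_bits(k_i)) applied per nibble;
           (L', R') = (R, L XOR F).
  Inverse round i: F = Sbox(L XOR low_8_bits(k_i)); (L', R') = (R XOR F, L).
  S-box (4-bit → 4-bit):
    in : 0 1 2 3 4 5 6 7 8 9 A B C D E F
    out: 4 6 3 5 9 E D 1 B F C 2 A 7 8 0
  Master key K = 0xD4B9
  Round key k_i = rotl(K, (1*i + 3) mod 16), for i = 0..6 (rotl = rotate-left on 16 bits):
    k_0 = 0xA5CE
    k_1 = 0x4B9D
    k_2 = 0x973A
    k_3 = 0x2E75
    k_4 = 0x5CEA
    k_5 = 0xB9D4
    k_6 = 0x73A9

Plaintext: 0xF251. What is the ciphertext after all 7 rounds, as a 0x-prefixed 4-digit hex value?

0x2342

s_0 = plaintext = 0xF251
s_1 = Round(s_0, k_0) = 0x5102
s_2 = Round(s_1, k_1) = 0x02A1
s_3 = Round(s_2, k_2) = 0xA1F0
s_4 = Round(s_3, k_3) = 0xF01F
s_5 = Round(s_4, k_4) = 0x1FFE
s_6 = Round(s_5, k_5) = 0xFE23
s_7 = Round(s_6, k_6) = 0x2342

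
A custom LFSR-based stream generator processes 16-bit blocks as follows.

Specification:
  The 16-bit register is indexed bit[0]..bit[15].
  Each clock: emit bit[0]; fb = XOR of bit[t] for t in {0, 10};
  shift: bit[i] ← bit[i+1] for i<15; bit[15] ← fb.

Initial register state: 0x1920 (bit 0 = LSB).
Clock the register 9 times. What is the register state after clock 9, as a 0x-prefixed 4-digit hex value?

0x530C

reg_0 = 0x1920
clock 1: out=0, reg = 0x0C90
clock 2: out=0, reg = 0x8648
clock 3: out=0, reg = 0xC324
clock 4: out=0, reg = 0x6192
clock 5: out=0, reg = 0x30C9
clock 6: out=1, reg = 0x9864
clock 7: out=0, reg = 0x4C32
clock 8: out=0, reg = 0xA619
clock 9: out=1, reg = 0x530C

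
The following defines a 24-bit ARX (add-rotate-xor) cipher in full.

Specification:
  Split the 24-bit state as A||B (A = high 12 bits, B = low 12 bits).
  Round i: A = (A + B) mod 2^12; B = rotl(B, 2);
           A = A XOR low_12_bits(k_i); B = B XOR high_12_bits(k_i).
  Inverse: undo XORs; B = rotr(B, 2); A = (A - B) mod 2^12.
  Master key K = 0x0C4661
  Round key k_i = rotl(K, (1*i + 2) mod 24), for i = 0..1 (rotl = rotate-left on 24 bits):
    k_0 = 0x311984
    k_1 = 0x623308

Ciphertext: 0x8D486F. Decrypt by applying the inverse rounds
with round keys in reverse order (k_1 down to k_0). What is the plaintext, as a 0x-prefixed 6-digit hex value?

0x9AD820

s_0 = ciphertext = 0x8D486F
s_1 = InvRound(s_0, k_1) = 0x849393
s_2 = InvRound(s_1, k_0) = 0x9AD820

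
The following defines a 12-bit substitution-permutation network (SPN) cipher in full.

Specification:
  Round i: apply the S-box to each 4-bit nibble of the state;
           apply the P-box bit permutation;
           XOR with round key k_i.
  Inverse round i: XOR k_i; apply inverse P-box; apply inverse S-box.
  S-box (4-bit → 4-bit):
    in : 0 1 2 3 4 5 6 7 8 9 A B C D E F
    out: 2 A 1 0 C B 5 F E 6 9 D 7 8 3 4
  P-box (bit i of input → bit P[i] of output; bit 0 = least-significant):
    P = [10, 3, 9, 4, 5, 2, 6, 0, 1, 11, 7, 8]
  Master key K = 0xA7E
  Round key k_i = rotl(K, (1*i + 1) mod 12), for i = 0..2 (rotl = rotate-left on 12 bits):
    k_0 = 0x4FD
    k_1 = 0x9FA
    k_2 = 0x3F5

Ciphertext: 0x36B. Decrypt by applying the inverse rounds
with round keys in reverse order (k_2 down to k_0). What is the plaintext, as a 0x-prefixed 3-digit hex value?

0xAF9

s_0 = ciphertext = 0x36B
s_1 = InvRound(s_0, k_2) = 0x601
s_2 = InvRound(s_1, k_1) = 0x7B7
s_3 = InvRound(s_2, k_0) = 0xAF9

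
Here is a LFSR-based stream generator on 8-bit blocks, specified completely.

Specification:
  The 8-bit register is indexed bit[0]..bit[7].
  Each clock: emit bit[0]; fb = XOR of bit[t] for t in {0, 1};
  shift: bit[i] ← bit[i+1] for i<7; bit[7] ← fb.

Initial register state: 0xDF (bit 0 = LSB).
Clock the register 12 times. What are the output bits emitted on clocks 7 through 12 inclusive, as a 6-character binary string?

reg_0 = 0xDF
clock 1: out=1, reg = 0x6F
clock 2: out=1, reg = 0x37
clock 3: out=1, reg = 0x1B
clock 4: out=1, reg = 0x0D
clock 5: out=1, reg = 0x86
clock 6: out=0, reg = 0xC3
clock 7: out=1, reg = 0x61
clock 8: out=1, reg = 0xB0
clock 9: out=0, reg = 0x58
clock 10: out=0, reg = 0x2C
clock 11: out=0, reg = 0x16
clock 12: out=0, reg = 0x8B

110000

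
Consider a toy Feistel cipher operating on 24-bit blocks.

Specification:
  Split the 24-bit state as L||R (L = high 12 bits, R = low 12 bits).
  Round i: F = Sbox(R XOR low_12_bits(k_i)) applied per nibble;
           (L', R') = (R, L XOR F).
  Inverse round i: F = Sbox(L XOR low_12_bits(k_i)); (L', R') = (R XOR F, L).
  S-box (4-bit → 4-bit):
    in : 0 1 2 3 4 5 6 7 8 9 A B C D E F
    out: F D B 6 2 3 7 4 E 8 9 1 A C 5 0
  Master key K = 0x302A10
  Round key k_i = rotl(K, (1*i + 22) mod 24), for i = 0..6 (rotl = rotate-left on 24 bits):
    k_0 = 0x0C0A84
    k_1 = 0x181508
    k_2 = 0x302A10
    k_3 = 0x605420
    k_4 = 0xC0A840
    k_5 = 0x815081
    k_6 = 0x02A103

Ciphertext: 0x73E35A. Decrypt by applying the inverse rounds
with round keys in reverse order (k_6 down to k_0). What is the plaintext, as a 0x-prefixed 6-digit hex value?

0x4F7A2F

s_0 = ciphertext = 0x73E35A
s_1 = InvRound(s_0, k_6) = 0x43673E
s_2 = InvRound(s_1, k_5) = 0x52A436
s_3 = InvRound(s_2, k_4) = 0x84F52A
s_4 = InvRound(s_3, k_3) = 0xF5A84F
s_5 = InvRound(s_4, k_2) = 0xB66F5A
s_6 = InvRound(s_5, k_1) = 0xA2FB66
s_7 = InvRound(s_6, k_0) = 0x4F7A2F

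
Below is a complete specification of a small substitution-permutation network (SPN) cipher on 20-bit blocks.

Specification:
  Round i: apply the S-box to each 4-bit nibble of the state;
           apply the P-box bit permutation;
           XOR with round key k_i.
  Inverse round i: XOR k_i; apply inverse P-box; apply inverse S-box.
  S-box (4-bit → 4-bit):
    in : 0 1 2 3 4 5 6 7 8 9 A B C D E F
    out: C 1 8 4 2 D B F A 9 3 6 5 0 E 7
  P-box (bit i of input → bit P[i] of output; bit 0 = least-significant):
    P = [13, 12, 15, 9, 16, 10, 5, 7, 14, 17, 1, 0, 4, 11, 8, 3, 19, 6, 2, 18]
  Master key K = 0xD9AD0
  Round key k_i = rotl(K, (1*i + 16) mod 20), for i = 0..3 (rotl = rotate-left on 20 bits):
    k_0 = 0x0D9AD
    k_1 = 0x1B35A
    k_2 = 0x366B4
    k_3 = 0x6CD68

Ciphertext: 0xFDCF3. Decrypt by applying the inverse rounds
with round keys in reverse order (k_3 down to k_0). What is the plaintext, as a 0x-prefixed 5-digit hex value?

s_0 = ciphertext = 0xFDCF3
s_1 = InvRound(s_0, k_3) = 0x15094
s_2 = InvRound(s_1, k_2) = 0xDD4B6
s_3 = InvRound(s_2, k_1) = 0x701E9
s_4 = InvRound(s_3, k_0) = 0xE4A1B

0xE4A1B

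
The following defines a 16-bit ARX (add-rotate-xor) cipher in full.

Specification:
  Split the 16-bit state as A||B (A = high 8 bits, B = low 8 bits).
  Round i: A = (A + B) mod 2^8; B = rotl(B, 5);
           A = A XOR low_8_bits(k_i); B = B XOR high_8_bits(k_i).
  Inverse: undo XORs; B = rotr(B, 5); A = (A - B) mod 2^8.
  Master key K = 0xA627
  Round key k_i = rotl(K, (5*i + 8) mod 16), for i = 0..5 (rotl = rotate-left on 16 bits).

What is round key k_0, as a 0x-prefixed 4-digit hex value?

K = 0xA627
k_0 = rotl(K, (5*0+8) mod 16) = rotl(K, 8) = 0x27A6

0x27A6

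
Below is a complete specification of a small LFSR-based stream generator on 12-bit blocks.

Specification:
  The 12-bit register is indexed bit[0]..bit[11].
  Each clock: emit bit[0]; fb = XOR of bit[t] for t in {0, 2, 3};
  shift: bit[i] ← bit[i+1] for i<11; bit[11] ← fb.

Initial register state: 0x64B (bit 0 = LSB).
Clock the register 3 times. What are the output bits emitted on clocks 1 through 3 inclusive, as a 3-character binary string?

reg_0 = 0x64B
clock 1: out=1, reg = 0x325
clock 2: out=1, reg = 0x192
clock 3: out=0, reg = 0x0C9

110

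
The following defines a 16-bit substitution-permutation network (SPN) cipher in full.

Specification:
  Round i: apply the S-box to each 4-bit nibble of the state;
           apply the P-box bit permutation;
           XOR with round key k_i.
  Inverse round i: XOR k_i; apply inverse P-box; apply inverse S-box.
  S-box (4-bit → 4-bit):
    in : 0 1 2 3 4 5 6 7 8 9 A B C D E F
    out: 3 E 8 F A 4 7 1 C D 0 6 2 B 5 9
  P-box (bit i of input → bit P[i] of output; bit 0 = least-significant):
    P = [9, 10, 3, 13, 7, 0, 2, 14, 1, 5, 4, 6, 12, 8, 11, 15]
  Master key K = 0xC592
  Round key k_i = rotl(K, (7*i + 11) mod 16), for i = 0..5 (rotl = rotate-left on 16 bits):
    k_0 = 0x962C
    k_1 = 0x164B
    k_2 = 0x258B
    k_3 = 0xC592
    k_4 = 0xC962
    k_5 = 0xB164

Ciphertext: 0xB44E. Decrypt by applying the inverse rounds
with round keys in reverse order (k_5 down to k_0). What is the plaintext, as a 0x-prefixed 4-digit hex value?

0x9FE9

s_0 = ciphertext = 0xB44E
s_1 = InvRound(s_0, k_5) = 0xC0AB
s_2 = InvRound(s_1, k_4) = 0xB205
s_3 = InvRound(s_2, k_3) = 0x0E3D
s_4 = InvRound(s_3, k_2) = 0xB6EF
s_5 = InvRound(s_4, k_1) = 0x2CE2
s_6 = InvRound(s_5, k_0) = 0x9FE9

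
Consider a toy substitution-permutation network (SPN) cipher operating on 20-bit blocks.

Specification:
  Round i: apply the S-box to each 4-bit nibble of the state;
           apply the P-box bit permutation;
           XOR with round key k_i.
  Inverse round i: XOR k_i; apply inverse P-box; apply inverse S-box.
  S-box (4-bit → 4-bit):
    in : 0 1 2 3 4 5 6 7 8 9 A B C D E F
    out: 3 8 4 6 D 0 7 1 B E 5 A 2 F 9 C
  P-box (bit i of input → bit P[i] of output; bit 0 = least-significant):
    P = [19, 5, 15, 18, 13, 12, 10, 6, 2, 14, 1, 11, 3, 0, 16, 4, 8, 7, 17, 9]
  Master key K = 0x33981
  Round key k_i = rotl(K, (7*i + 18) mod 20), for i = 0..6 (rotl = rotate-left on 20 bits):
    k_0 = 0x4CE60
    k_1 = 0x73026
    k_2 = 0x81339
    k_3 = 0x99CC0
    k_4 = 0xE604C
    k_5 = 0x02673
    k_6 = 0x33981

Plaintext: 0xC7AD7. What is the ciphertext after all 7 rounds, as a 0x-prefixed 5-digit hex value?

0xEA096

s_0 = plaintext = 0xC7AD7
s_1 = Round(s_0, k_0) = 0xCFAAE
s_2 = Round(s_1, k_1) = 0xA14B0
s_3 = Round(s_2, k_2) = 0x20A4F
s_4 = Round(s_3, k_3) = 0xF388F
s_5 = Round(s_4, k_4) = 0x99A09
s_6 = Round(s_5, k_5) = 0x794C4
s_7 = Round(s_6, k_6) = 0xEA096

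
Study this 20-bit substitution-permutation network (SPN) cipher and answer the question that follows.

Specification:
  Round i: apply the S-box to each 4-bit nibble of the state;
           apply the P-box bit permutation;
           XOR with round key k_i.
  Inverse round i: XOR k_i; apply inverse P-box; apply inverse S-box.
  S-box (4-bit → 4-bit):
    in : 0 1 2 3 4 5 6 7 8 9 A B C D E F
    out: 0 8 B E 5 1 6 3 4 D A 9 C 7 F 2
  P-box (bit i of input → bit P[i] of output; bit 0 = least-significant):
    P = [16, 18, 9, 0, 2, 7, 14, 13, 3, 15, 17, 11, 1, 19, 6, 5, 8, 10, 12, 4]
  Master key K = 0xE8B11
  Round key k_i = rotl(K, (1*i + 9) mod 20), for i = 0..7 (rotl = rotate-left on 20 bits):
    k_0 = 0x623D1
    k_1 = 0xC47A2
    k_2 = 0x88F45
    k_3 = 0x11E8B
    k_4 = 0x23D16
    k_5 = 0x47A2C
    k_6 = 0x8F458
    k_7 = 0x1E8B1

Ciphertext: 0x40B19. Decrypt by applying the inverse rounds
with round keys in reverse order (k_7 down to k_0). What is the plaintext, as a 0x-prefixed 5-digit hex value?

s_0 = ciphertext = 0x40B19
s_1 = InvRound(s_0, k_7) = 0x5173D
s_2 = InvRound(s_1, k_6) = 0x53F9E
s_3 = InvRound(s_2, k_5) = 0x2B065
s_4 = InvRound(s_3, k_4) = 0x29A01
s_5 = InvRound(s_4, k_3) = 0xF5DF5
s_6 = InvRound(s_5, k_2) = 0xC166D
s_7 = InvRound(s_6, k_1) = 0x445D1
s_8 = InvRound(s_7, k_0) = 0xF08C8

0xF08C8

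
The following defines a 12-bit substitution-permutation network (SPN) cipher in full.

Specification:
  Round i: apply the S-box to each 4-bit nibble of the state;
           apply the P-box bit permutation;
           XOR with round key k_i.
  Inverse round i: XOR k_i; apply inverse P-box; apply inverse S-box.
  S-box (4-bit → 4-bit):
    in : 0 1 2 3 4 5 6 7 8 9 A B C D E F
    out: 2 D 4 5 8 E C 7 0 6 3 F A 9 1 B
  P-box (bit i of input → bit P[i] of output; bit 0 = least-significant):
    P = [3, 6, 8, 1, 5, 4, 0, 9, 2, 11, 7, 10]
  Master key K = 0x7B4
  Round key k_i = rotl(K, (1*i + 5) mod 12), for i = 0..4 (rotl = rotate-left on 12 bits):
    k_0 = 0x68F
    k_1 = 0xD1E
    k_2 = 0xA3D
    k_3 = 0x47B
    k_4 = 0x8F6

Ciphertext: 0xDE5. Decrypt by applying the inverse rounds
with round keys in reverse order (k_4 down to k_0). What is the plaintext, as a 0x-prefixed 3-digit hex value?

0xEFA

s_0 = ciphertext = 0xDE5
s_1 = InvRound(s_0, k_4) = 0x496
s_2 = InvRound(s_1, k_3) = 0x33A
s_3 = InvRound(s_2, k_2) = 0xA26
s_4 = InvRound(s_3, k_1) = 0x4F3
s_5 = InvRound(s_4, k_0) = 0xEFA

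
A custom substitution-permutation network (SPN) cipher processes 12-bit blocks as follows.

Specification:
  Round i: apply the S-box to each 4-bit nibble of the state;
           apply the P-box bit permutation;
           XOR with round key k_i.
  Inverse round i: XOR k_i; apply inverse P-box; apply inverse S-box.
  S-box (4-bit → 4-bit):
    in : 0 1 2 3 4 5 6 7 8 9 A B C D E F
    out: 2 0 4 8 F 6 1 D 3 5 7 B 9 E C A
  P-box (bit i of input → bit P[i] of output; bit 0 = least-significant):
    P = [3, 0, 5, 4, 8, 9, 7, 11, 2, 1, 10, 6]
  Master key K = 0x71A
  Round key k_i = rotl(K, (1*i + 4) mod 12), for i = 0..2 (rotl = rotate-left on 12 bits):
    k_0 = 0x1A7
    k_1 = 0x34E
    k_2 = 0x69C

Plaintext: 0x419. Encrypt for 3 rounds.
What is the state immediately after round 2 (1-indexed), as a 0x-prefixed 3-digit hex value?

s_0 = plaintext = 0x419
s_1 = Round(s_0, k_0) = 0x5C9
s_2 = Round(s_1, k_1) = 0xE64
s_3 = Round(s_2, k_2) = 0x3E5

0xE64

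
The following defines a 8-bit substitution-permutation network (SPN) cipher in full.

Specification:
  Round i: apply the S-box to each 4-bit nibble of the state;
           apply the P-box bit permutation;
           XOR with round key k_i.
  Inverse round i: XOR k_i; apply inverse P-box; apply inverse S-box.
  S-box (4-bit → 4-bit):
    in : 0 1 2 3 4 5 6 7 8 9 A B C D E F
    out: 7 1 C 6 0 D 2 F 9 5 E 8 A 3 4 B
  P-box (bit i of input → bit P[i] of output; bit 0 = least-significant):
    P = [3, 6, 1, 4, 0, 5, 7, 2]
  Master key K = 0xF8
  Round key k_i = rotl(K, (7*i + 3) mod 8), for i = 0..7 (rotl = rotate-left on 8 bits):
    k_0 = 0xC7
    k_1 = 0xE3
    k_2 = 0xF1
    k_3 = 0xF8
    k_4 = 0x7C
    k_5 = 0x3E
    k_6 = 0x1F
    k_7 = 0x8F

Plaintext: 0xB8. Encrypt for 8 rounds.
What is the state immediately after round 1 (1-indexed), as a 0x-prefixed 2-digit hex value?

s_0 = plaintext = 0xB8
s_1 = Round(s_0, k_0) = 0xDB
s_2 = Round(s_1, k_1) = 0xD2
s_3 = Round(s_2, k_2) = 0xC2
s_4 = Round(s_3, k_3) = 0xCE
s_5 = Round(s_4, k_4) = 0x5A
s_6 = Round(s_5, k_5) = 0xE9
s_7 = Round(s_6, k_6) = 0x95
s_8 = Round(s_7, k_7) = 0x14

0xDB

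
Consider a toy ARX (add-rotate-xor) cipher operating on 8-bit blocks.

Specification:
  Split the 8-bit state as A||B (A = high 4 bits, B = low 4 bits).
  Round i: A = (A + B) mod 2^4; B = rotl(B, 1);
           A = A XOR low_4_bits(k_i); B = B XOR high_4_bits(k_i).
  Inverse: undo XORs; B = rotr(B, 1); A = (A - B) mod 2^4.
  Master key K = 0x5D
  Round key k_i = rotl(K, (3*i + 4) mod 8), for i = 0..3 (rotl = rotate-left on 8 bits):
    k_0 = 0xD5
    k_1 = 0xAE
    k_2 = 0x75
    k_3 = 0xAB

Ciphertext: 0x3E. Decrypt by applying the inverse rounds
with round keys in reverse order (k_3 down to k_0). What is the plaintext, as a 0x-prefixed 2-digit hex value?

0x4E

s_0 = ciphertext = 0x3E
s_1 = InvRound(s_0, k_3) = 0x62
s_2 = InvRound(s_1, k_2) = 0x9A
s_3 = InvRound(s_2, k_1) = 0x70
s_4 = InvRound(s_3, k_0) = 0x4E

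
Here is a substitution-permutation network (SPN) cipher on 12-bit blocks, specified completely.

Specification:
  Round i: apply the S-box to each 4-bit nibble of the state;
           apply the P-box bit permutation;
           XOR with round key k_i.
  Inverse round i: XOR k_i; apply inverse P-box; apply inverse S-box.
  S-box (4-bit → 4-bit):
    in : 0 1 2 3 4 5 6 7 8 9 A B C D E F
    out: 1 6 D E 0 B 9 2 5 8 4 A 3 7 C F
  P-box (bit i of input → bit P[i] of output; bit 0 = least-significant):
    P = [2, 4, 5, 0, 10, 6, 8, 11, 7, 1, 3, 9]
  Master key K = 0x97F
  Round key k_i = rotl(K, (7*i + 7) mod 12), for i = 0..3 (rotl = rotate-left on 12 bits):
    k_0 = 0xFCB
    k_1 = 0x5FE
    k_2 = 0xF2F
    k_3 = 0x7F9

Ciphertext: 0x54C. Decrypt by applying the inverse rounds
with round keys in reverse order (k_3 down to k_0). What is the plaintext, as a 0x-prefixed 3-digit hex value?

0xFFB

s_0 = ciphertext = 0x54C
s_1 = InvRound(s_0, k_3) = 0x64F
s_2 = InvRound(s_1, k_2) = 0x43A
s_3 = InvRound(s_2, k_1) = 0x010
s_4 = InvRound(s_3, k_0) = 0xFFB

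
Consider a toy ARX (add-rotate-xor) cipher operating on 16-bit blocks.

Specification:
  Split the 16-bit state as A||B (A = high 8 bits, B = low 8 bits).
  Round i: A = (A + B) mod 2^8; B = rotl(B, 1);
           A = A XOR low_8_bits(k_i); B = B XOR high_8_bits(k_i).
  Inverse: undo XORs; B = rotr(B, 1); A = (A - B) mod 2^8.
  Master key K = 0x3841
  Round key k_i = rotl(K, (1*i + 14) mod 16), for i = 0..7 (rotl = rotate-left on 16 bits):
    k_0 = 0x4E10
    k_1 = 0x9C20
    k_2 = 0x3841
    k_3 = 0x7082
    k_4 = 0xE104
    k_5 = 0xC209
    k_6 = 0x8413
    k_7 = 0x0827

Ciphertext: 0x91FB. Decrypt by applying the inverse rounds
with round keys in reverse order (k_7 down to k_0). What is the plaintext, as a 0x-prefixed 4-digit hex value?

0x26FE

s_0 = ciphertext = 0x91FB
s_1 = InvRound(s_0, k_7) = 0xBDF9
s_2 = InvRound(s_1, k_6) = 0xF0BE
s_3 = InvRound(s_2, k_5) = 0xBB3E
s_4 = InvRound(s_3, k_4) = 0xD0EF
s_5 = InvRound(s_4, k_3) = 0x83CF
s_6 = InvRound(s_5, k_2) = 0xC7FB
s_7 = InvRound(s_6, k_1) = 0x34B3
s_8 = InvRound(s_7, k_0) = 0x26FE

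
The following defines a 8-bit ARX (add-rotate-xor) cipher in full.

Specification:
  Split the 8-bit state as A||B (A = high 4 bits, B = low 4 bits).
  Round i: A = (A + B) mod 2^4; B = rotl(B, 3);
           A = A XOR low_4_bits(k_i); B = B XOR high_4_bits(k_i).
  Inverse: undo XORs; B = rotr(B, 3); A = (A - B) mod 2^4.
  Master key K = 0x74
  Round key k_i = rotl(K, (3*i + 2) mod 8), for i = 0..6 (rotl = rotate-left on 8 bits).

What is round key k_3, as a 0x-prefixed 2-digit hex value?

K = 0x74
k_0 = rotl(K, (3*0+2) mod 8) = rotl(K, 2) = 0xD1
k_1 = rotl(K, (3*1+2) mod 8) = rotl(K, 5) = 0x8E
k_2 = rotl(K, (3*2+2) mod 8) = rotl(K, 0) = 0x74
k_3 = rotl(K, (3*3+2) mod 8) = rotl(K, 3) = 0xA3

0xA3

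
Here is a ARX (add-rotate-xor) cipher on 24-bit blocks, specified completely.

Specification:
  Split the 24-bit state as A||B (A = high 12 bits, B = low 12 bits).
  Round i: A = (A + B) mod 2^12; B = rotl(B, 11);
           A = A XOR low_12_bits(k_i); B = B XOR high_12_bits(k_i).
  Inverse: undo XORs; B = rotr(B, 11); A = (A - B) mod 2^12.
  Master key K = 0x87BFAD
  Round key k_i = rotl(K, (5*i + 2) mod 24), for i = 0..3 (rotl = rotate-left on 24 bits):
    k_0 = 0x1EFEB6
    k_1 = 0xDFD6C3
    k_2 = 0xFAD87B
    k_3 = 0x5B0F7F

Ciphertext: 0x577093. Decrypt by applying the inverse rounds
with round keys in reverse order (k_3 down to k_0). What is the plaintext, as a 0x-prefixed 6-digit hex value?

0x309B73

s_0 = ciphertext = 0x577093
s_1 = InvRound(s_0, k_3) = 0xFC2A46
s_2 = InvRound(s_1, k_2) = 0xBE3BD6
s_3 = InvRound(s_2, k_1) = 0x0CAC56
s_4 = InvRound(s_3, k_0) = 0x309B73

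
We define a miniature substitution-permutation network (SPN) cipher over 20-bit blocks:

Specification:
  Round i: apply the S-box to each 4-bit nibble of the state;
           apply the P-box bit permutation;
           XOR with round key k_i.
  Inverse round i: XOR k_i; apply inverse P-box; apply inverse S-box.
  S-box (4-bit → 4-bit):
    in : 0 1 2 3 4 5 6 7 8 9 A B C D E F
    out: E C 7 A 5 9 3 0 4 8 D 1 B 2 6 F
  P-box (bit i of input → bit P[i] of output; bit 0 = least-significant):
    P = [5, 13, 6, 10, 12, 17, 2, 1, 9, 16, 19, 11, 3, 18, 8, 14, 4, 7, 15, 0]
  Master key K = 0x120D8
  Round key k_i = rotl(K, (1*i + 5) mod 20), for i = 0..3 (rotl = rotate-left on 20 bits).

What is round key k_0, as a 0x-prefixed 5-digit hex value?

K = 0x120D8
k_0 = rotl(K, (1*0+5) mod 20) = rotl(K, 5) = 0x41B02

0x41B02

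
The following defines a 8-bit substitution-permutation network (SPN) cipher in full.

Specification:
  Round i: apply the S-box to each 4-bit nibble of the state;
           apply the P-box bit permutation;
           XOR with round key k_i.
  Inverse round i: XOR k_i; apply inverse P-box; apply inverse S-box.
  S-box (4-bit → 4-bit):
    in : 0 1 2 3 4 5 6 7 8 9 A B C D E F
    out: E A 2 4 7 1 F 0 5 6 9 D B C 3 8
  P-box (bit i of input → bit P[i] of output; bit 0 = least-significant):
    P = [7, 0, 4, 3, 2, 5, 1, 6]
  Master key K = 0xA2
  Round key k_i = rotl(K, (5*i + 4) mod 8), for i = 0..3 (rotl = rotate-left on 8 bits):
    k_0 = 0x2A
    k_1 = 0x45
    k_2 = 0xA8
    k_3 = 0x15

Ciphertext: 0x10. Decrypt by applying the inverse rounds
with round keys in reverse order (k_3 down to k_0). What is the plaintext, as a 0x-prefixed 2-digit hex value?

0x54

s_0 = ciphertext = 0x10
s_1 = InvRound(s_0, k_3) = 0x52
s_2 = InvRound(s_1, k_2) = 0x0B
s_3 = InvRound(s_2, k_1) = 0xBF
s_4 = InvRound(s_3, k_0) = 0x54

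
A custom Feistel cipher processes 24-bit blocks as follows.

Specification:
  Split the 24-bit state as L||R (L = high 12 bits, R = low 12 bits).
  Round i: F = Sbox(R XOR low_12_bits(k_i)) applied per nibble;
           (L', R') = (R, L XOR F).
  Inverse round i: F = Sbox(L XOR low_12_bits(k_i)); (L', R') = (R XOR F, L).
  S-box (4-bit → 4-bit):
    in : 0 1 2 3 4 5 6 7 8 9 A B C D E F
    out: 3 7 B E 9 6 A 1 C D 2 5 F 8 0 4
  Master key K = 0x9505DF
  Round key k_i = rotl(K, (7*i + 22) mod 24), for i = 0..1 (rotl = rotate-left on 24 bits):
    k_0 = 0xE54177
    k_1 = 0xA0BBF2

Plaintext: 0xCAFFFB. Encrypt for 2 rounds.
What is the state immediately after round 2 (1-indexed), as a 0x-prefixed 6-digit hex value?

0xC60E20

s_0 = plaintext = 0xCAFFFB
s_1 = Round(s_0, k_0) = 0xFFBC60
s_2 = Round(s_1, k_1) = 0xC60E20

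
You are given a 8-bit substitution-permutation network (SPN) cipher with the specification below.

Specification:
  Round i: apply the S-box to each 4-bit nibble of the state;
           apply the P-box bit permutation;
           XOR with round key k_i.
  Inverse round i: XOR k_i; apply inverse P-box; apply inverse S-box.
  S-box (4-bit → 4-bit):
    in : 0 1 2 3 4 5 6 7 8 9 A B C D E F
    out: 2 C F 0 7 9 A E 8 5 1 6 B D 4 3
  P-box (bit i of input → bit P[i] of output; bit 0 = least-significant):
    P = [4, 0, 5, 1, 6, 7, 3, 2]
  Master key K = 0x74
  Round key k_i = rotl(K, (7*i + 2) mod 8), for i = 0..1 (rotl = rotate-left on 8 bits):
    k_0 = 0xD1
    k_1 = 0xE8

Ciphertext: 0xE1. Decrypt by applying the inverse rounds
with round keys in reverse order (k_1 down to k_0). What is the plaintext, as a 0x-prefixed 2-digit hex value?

0x34

s_0 = ciphertext = 0xE1
s_1 = InvRound(s_0, k_1) = 0xE0
s_2 = InvRound(s_1, k_0) = 0x34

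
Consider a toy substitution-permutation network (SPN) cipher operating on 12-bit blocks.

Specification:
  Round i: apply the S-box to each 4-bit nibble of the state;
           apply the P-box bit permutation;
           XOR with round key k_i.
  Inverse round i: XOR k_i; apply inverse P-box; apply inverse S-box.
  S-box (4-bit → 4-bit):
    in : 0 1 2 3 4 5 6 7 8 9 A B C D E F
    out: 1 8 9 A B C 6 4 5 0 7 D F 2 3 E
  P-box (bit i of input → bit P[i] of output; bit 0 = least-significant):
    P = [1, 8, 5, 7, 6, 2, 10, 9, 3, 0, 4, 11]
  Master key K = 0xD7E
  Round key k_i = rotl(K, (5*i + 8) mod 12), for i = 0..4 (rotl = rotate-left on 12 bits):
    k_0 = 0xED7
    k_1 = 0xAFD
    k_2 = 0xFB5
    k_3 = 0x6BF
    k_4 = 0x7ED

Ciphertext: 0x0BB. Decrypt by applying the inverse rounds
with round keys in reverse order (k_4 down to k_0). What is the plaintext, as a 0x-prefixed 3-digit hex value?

s_0 = ciphertext = 0x0BB
s_1 = InvRound(s_0, k_4) = 0x7CE
s_2 = InvRound(s_1, k_3) = 0x606
s_3 = InvRound(s_2, k_2) = 0xF9C
s_4 = InvRound(s_3, k_1) = 0xD86
s_5 = InvRound(s_4, k_0) = 0x62D

0x62D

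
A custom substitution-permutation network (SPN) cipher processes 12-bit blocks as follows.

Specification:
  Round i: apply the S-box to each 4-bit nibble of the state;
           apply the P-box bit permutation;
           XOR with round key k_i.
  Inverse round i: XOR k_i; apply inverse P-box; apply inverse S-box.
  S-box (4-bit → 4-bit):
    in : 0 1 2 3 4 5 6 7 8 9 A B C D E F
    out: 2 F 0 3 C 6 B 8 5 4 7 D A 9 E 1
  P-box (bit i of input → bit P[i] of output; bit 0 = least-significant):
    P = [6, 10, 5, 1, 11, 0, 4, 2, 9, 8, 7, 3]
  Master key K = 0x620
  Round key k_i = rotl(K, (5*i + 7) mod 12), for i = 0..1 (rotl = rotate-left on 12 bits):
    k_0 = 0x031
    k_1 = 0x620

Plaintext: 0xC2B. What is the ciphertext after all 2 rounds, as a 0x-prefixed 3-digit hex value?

s_0 = plaintext = 0xC2B
s_1 = Round(s_0, k_0) = 0x15B
s_2 = Round(s_1, k_1) = 0x5DB

0x5DB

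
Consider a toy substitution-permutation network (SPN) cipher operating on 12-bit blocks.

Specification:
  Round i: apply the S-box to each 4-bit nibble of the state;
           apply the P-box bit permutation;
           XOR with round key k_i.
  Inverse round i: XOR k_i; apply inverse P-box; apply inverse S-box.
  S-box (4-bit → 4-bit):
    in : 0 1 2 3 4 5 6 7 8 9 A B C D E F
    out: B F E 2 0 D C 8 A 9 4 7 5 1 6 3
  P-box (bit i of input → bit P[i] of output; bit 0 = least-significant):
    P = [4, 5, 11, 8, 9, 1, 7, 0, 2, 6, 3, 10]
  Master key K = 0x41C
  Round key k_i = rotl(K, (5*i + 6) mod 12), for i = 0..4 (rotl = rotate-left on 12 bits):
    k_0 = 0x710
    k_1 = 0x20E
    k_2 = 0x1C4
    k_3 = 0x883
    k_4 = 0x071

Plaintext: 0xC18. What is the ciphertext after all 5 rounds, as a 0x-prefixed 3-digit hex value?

0x0B0

s_0 = plaintext = 0xC18
s_1 = Round(s_0, k_0) = 0x4BF
s_2 = Round(s_1, k_1) = 0x0BC
s_3 = Round(s_2, k_2) = 0xF12
s_4 = Round(s_3, k_3) = 0x364
s_5 = Round(s_4, k_4) = 0x0B0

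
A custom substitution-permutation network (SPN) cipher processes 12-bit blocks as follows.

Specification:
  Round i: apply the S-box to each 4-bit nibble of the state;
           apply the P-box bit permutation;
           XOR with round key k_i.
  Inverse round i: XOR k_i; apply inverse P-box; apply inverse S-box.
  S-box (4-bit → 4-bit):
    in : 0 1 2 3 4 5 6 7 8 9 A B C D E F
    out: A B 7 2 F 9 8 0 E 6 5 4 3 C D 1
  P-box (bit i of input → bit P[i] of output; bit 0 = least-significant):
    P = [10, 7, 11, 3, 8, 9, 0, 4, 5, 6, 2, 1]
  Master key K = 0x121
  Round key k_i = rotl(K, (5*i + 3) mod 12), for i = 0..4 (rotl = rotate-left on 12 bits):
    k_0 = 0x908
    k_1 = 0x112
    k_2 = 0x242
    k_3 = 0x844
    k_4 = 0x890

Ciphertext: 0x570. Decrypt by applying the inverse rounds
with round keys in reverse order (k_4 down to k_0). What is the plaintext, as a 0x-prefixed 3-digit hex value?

0x8C9

s_0 = ciphertext = 0x570
s_1 = InvRound(s_0, k_4) = 0xCF2
s_2 = InvRound(s_1, k_3) = 0xE6C
s_3 = InvRound(s_2, k_2) = 0xE7E
s_4 = InvRound(s_3, k_1) = 0x2CE
s_5 = InvRound(s_4, k_0) = 0x8C9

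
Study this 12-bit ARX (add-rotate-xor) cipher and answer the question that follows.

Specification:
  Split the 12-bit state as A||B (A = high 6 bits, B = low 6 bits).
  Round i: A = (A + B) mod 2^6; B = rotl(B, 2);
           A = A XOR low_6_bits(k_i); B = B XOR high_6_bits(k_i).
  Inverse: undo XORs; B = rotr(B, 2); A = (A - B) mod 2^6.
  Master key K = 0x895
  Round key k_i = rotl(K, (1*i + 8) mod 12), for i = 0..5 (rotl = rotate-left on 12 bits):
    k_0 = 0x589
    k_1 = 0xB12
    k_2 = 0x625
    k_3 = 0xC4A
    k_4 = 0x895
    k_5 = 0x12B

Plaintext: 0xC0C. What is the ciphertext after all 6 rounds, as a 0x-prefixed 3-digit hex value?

s_0 = plaintext = 0xC0C
s_1 = Round(s_0, k_0) = 0xD66
s_2 = Round(s_1, k_1) = 0x276
s_3 = Round(s_2, k_2) = 0x683
s_4 = Round(s_3, k_3) = 0x5FD
s_5 = Round(s_4, k_4) = 0x055
s_6 = Round(s_5, k_5) = 0xF51

0xF51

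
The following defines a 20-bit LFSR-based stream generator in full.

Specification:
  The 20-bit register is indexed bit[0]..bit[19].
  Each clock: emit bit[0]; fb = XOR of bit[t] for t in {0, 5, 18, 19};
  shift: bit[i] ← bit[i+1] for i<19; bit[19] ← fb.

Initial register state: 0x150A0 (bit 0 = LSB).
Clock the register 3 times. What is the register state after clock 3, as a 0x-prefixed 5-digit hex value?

0xE2A14

reg_0 = 0x150A0
clock 1: out=0, reg = 0x8A850
clock 2: out=0, reg = 0xC5428
clock 3: out=0, reg = 0xE2A14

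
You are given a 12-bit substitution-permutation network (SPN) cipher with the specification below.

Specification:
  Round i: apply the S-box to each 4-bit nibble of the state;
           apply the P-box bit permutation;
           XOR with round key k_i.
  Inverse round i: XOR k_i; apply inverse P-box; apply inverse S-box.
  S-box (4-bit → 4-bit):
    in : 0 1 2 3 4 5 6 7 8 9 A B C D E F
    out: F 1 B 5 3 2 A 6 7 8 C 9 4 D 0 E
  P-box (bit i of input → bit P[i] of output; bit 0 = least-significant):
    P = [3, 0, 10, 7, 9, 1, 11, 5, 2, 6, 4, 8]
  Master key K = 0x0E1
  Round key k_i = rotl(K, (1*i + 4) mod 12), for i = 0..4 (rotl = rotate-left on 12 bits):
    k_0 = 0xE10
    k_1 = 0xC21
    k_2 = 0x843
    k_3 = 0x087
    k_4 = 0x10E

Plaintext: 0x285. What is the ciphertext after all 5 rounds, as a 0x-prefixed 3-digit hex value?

s_0 = plaintext = 0x285
s_1 = Round(s_0, k_0) = 0x557
s_2 = Round(s_1, k_1) = 0x862
s_3 = Round(s_2, k_2) = 0x8BC
s_4 = Round(s_3, k_3) = 0x6F3
s_5 = Round(s_4, k_4) = 0xC64

0xC64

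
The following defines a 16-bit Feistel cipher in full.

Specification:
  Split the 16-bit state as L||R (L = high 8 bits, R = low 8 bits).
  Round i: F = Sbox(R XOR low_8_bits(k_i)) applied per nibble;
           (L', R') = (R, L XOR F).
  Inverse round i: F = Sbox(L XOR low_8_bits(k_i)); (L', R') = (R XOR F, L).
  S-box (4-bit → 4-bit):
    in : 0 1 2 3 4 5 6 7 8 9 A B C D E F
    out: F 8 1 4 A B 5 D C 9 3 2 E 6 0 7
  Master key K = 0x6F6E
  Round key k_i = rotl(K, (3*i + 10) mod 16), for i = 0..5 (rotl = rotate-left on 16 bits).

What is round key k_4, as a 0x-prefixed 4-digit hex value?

K = 0x6F6E
k_0 = rotl(K, (3*0+10) mod 16) = rotl(K, 10) = 0xB9BD
k_1 = rotl(K, (3*1+10) mod 16) = rotl(K, 13) = 0xCDED
k_2 = rotl(K, (3*2+10) mod 16) = rotl(K, 0) = 0x6F6E
k_3 = rotl(K, (3*3+10) mod 16) = rotl(K, 3) = 0x7B73
k_4 = rotl(K, (3*4+10) mod 16) = rotl(K, 6) = 0xDB9B

0xDB9B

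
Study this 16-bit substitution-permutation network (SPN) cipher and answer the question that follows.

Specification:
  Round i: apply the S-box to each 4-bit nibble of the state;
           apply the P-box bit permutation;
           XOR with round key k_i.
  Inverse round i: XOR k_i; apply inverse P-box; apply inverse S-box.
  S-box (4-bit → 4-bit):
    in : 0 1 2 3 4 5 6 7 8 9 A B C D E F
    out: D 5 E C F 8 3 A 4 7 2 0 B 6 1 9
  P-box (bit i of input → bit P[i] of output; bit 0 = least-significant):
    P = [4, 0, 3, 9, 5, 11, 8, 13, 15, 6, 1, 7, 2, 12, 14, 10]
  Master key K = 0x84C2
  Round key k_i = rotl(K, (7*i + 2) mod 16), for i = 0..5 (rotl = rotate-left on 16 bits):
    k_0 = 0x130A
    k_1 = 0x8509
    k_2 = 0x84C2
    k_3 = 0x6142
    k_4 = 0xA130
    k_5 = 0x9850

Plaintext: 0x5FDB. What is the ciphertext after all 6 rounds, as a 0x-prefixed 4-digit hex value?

0xA866

s_0 = plaintext = 0x5FDB
s_1 = Round(s_0, k_0) = 0x9E8A
s_2 = Round(s_1, k_1) = 0x540C
s_3 = Round(s_2, k_2) = 0x2331
s_4 = Round(s_3, k_3) = 0x14D8
s_5 = Round(s_4, k_4) = 0x68FE
s_6 = Round(s_5, k_5) = 0xA866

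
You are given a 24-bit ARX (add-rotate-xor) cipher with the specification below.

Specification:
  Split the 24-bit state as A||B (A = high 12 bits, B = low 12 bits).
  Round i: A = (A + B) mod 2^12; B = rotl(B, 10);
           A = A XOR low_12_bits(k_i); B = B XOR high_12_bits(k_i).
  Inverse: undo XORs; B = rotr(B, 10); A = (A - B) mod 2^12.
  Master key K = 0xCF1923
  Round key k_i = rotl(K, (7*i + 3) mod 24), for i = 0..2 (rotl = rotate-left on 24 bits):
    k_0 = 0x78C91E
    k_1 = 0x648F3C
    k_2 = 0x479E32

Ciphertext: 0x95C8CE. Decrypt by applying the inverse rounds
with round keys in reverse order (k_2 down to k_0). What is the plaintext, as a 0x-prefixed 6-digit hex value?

s_0 = ciphertext = 0x95C8CE
s_1 = InvRound(s_0, k_2) = 0x48F2DF
s_2 = InvRound(s_1, k_1) = 0x95625D
s_3 = InvRound(s_2, k_0) = 0x903745

0x903745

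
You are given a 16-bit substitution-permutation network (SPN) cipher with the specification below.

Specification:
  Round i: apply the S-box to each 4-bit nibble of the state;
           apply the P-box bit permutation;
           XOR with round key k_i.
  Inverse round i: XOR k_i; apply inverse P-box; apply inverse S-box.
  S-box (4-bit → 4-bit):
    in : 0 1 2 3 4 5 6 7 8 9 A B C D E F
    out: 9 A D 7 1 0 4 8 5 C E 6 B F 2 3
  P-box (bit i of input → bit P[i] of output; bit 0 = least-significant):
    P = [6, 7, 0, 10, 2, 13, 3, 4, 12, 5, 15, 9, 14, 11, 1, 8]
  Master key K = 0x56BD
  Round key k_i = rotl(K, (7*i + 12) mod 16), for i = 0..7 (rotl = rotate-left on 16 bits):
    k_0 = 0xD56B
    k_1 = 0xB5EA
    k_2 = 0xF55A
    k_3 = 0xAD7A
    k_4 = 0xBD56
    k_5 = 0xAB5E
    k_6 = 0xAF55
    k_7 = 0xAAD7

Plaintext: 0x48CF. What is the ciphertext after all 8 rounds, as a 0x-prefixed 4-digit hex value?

0xDE5C

s_0 = plaintext = 0x48CF
s_1 = Round(s_0, k_0) = 0x25BF
s_2 = Round(s_1, k_1) = 0xD420
s_3 = Round(s_2, k_2) = 0xA804
s_4 = Round(s_3, k_3) = 0x342C
s_5 = Round(s_4, k_4) = 0xE188
s_6 = Round(s_5, k_5) = 0xA133
s_7 = Round(s_6, k_6) = 0x84BA
s_8 = Round(s_7, k_7) = 0xDE5C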